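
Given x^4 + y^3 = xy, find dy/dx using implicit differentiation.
Differentiate both sides with respect to x, treating y as y(x). By the chain rule, any term containing y contributes a factor of y' = dy/dx when we differentiate it.

Move every term to one side and write the relation as F(x, y) = 0. Term by term,
  d/dx[x^4] = 4x^3
  d/dx[-xy] = -x·y' - y
  d/dx[y^3] = 3y^2·y'

The pieces without y' make up ∂F/∂x and the coefficient of y' is ∂F/∂y:
  ∂F/∂x = 4x^3 - y,
  ∂F/∂y = -x + 3y^2.

Since d/dx[F] = ∂F/∂x + (∂F/∂y)·y' = 0, solve for y':
  (∂F/∂y)·y' = -∂F/∂x
  dy/dx = -(∂F/∂x)/(∂F/∂y) = -(4x^3 - y)/(-x + 3y^2) = (4x^3 - y)/(x - 3y^2)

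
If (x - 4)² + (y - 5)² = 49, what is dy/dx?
Differentiate both sides with respect to x, treating y as y(x). By the chain rule, any term containing y contributes a factor of y' = dy/dx when we differentiate it.

Move every term to one side and write the relation as F(x, y) = 0. Term by term,
  d/dx[(x - 4)^2] = 2x - 8
  d/dx[(y - 5)^2] = 2·y'(y - 5)
  d/dx[-49] = 0

The pieces without y' make up ∂F/∂x and the coefficient of y' is ∂F/∂y:
  ∂F/∂x = 2x - 8,
  ∂F/∂y = 2y - 10.

Since d/dx[F] = ∂F/∂x + (∂F/∂y)·y' = 0, solve for y':
  (∂F/∂y)·y' = -∂F/∂x
  dy/dx = -(∂F/∂x)/(∂F/∂y) = -(2x - 8)/(2y - 10) = (4 - x)/(y - 5)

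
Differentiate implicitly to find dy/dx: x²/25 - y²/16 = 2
Apply d/dx to both sides, remembering that y depends on x. Each occurrence of y therefore brings in a y' = dy/dx via the chain rule.

With F(x, y) equal to the left-hand side minus the right, differentiate F term by term:
  d/dx[x^2/25] = 2x/25
  d/dx[-y^2/16] = -y·y'/8
  d/dx[-2] = 0
Adding these up, d/dx[F] = 0 becomes
  (2x/25) + (-y/8)·y' = 0,
so isolating y',
  dy/dx = -(2x/25)/(-y/8) = 16x/(25y)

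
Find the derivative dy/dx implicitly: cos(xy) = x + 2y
Apply d/dx to both sides, remembering that y depends on x. Each occurrence of y therefore brings in a y' = dy/dx via the chain rule.

With F(x, y) equal to the left-hand side minus the right, differentiate F term by term:
  d/dx[-x] = -1
  d/dx[-2y] = -2·y'
  d/dx[cos(xy)] = -(x·y' + y)·sin(xy)
Adding these up, d/dx[F] = 0 becomes
  (-y·sin(xy) - 1) + (-x·sin(xy) - 2)·y' = 0,
so isolating y',
  dy/dx = -(-y·sin(xy) - 1)/(-x·sin(xy) - 2) = -(y·sin(xy) + 1)/(x·sin(xy) + 2)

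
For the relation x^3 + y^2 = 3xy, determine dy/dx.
Apply d/dx to both sides, remembering that y depends on x. Each occurrence of y therefore brings in a y' = dy/dx via the chain rule.

With F(x, y) equal to the left-hand side minus the right, differentiate F term by term:
  d/dx[x^3] = 3x^2
  d/dx[-3xy] = -3x·y' - 3y
  d/dx[y^2] = 2y·y'
Adding these up, d/dx[F] = 0 becomes
  (3x^2 - 3y) + (-3x + 2y)·y' = 0,
so isolating y',
  dy/dx = -(3x^2 - 3y)/(-3x + 2y) = 3(x^2 - y)/(3x - 2y)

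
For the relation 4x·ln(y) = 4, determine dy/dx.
Take d/dx of both sides. Since y is implicitly a function of x, the chain rule attaches a y' = dy/dx factor whenever we differentiate through y.

Set F(x, y) = (left side) − (right side), so the curve is F = 0. Differentiating each term of F:
  d/dx[4x·ln(y)] = 4x·y'/y + 4ln(y)
  d/dx[-4] = 0

Collecting, the y'-free part is the partial derivative in x and the y' coefficient is the partial derivative in y:
  ∂F/∂x = 4ln(y)
  ∂F/∂y = 4x/y

so d/dx[F(x, y(x))] = ∂F/∂x + (∂F/∂y)·y' = 0. Rearranging,
  dy/dx = -(∂F/∂x)/(∂F/∂y) = -(4ln(y))/(4x/y) = -y·ln(y)/x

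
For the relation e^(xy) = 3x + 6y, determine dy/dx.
Apply d/dx to both sides, remembering that y depends on x. Each occurrence of y therefore brings in a y' = dy/dx via the chain rule.

With F(x, y) equal to the left-hand side minus the right, differentiate F term by term:
  d/dx[-3x] = -3
  d/dx[-6y] = -6·y'
  d/dx[e^(xy)] = (x·y' + y)·e^(xy)
Adding these up, d/dx[F] = 0 becomes
  (y·e^(xy) - 3) + (x·e^(xy) - 6)·y' = 0,
so isolating y',
  dy/dx = -(y·e^(xy) - 3)/(x·e^(xy) - 6) = (-y·e^(xy) + 3)/(x·e^(xy) - 6)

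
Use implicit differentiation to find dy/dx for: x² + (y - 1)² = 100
Differentiate the relation implicitly: treat y = y(x) and apply the chain rule, so every y-derivative picks up a y' = dy/dx factor.

With everything moved to the left-hand side, differentiate term by term:
  d/dx[x^2] = 2x
  d/dx[(y - 1)^2] = 2·y'(y - 1)
  d/dx[-100] = 0

Separating the contributions that come from x directly and those that come through y:
  without y':      2x
  multiplying y':  2y - 2

so (2x) + (2y - 2)·y' = 0, and therefore
  dy/dx = -(2x)/(2y - 2) = -x/(y - 1)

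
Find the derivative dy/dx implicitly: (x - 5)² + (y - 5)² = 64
Apply d/dx to both sides, remembering that y depends on x. Each occurrence of y therefore brings in a y' = dy/dx via the chain rule.

With F(x, y) equal to the left-hand side minus the right, differentiate F term by term:
  d/dx[(x - 5)^2] = 2x - 10
  d/dx[(y - 5)^2] = 2·y'(y - 5)
  d/dx[-64] = 0
Adding these up, d/dx[F] = 0 becomes
  (2x - 10) + (2y - 10)·y' = 0,
so isolating y',
  dy/dx = -(2x - 10)/(2y - 10) = (5 - x)/(y - 5)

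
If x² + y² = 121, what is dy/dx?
Differentiate the relation implicitly: treat y = y(x) and apply the chain rule, so every y-derivative picks up a y' = dy/dx factor.

With everything moved to the left-hand side, differentiate term by term:
  d/dx[x^2] = 2x
  d/dx[y^2] = 2y·y'
  d/dx[-121] = 0

Separating the contributions that come from x directly and those that come through y:
  without y':      2x
  multiplying y':  2y

so (2x) + (2y)·y' = 0, and therefore
  dy/dx = -(2x)/(2y) = -x/y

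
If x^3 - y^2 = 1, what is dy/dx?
Apply d/dx to both sides, remembering that y depends on x. Each occurrence of y therefore brings in a y' = dy/dx via the chain rule.

With F(x, y) equal to the left-hand side minus the right, differentiate F term by term:
  d/dx[x^3] = 3x^2
  d/dx[-y^2] = -2y·y'
  d/dx[-1] = 0
Adding these up, d/dx[F] = 0 becomes
  (3x^2) + (-2y)·y' = 0,
so isolating y',
  dy/dx = -(3x^2)/(-2y) = 3x^2/(2y)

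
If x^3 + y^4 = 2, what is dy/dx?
Differentiate the relation implicitly: treat y = y(x) and apply the chain rule, so every y-derivative picks up a y' = dy/dx factor.

With everything moved to the left-hand side, differentiate term by term:
  d/dx[x^3] = 3x^2
  d/dx[y^4] = 4y^3·y'
  d/dx[-2] = 0

Separating the contributions that come from x directly and those that come through y:
  without y':      3x^2
  multiplying y':  4y^3

so (3x^2) + (4y^3)·y' = 0, and therefore
  dy/dx = -(3x^2)/(4y^3) = -3x^2/(4y^3)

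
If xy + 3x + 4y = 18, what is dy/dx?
Differentiate the relation implicitly: treat y = y(x) and apply the chain rule, so every y-derivative picks up a y' = dy/dx factor.

With everything moved to the left-hand side, differentiate term by term:
  d/dx[xy] = x·y' + y
  d/dx[3x] = 3
  d/dx[4y] = 4·y'
  d/dx[-18] = 0

Separating the contributions that come from x directly and those that come through y:
  without y':      y + 3
  multiplying y':  x + 4

so (y + 3) + (x + 4)·y' = 0, and therefore
  dy/dx = -(y + 3)/(x + 4) = (-y - 3)/(x + 4)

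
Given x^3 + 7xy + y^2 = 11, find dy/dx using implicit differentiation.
Take d/dx of both sides. Since y is implicitly a function of x, the chain rule attaches a y' = dy/dx factor whenever we differentiate through y.

Set F(x, y) = (left side) − (right side), so the curve is F = 0. Differentiating each term of F:
  d/dx[x^3] = 3x^2
  d/dx[7xy] = 7x·y' + 7y
  d/dx[y^2] = 2y·y'
  d/dx[-11] = 0

Collecting, the y'-free part is the partial derivative in x and the y' coefficient is the partial derivative in y:
  ∂F/∂x = 3x^2 + 7y
  ∂F/∂y = 7x + 2y

so d/dx[F(x, y(x))] = ∂F/∂x + (∂F/∂y)·y' = 0. Rearranging,
  dy/dx = -(∂F/∂x)/(∂F/∂y) = -(3x^2 + 7y)/(7x + 2y) = (-3x^2 - 7y)/(7x + 2y)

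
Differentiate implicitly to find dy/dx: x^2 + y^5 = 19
Take d/dx of both sides. Since y is implicitly a function of x, the chain rule attaches a y' = dy/dx factor whenever we differentiate through y.

Set F(x, y) = (left side) − (right side), so the curve is F = 0. Differentiating each term of F:
  d/dx[x^2] = 2x
  d/dx[y^5] = 5y^4·y'
  d/dx[-19] = 0

Collecting, the y'-free part is the partial derivative in x and the y' coefficient is the partial derivative in y:
  ∂F/∂x = 2x
  ∂F/∂y = 5y^4

so d/dx[F(x, y(x))] = ∂F/∂x + (∂F/∂y)·y' = 0. Rearranging,
  dy/dx = -(∂F/∂x)/(∂F/∂y) = -(2x)/(5y^4) = -2x/(5y^4)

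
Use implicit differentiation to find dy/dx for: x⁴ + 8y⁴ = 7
Differentiate both sides with respect to x, treating y as y(x). By the chain rule, any term containing y contributes a factor of y' = dy/dx when we differentiate it.

Move every term to one side and write the relation as F(x, y) = 0. Term by term,
  d/dx[x^4] = 4x^3
  d/dx[8y^4] = 32y^3·y'
  d/dx[-7] = 0

The pieces without y' make up ∂F/∂x and the coefficient of y' is ∂F/∂y:
  ∂F/∂x = 4x^3,
  ∂F/∂y = 32y^3.

Since d/dx[F] = ∂F/∂x + (∂F/∂y)·y' = 0, solve for y':
  (∂F/∂y)·y' = -∂F/∂x
  dy/dx = -(∂F/∂x)/(∂F/∂y) = -(4x^3)/(32y^3) = -x^3/(8y^3)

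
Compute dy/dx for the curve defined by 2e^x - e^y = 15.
Differentiate both sides with respect to x, treating y as y(x). By the chain rule, any term containing y contributes a factor of y' = dy/dx when we differentiate it.

Move every term to one side and write the relation as F(x, y) = 0. Term by term,
  d/dx[2e^(x)] = 2e^(x)
  d/dx[-e^(y)] = -y'·e^(y)
  d/dx[-15] = 0

The pieces without y' make up ∂F/∂x and the coefficient of y' is ∂F/∂y:
  ∂F/∂x = 2e^(x),
  ∂F/∂y = -e^(y).

Since d/dx[F] = ∂F/∂x + (∂F/∂y)·y' = 0, solve for y':
  (∂F/∂y)·y' = -∂F/∂x
  dy/dx = -(∂F/∂x)/(∂F/∂y) = -(2e^(x))/(-e^(y)) = 2e^(x - y)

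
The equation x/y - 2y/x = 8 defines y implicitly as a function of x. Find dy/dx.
Take d/dx of both sides. Since y is implicitly a function of x, the chain rule attaches a y' = dy/dx factor whenever we differentiate through y.

Set F(x, y) = (left side) − (right side), so the curve is F = 0. Differentiating each term of F:
  d/dx[x/y] = -x·y'/y^2 + 1/y
  d/dx[-2y/x] = -2·y'/x + 2y/x^2
  d/dx[-8] = 0

Collecting, the y'-free part is the partial derivative in x and the y' coefficient is the partial derivative in y:
  ∂F/∂x = 1/y + 2y/x^2
  ∂F/∂y = -x/y^2 - 2/x

so d/dx[F(x, y(x))] = ∂F/∂x + (∂F/∂y)·y' = 0. Rearranging,
  dy/dx = -(∂F/∂x)/(∂F/∂y) = -(1/y + 2y/x^2)/(-x/y^2 - 2/x)
        = -((x^2 + 2y^2)/(x^2y))/(-(x^2 + 2y^2)/(xy^2)) = y/x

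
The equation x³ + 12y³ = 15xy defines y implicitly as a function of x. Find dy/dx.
Apply d/dx to both sides, remembering that y depends on x. Each occurrence of y therefore brings in a y' = dy/dx via the chain rule.

With F(x, y) equal to the left-hand side minus the right, differentiate F term by term:
  d/dx[x^3] = 3x^2
  d/dx[-15xy] = -15x·y' - 15y
  d/dx[12y^3] = 36y^2·y'
Adding these up, d/dx[F] = 0 becomes
  (3x^2 - 15y) + (-15x + 36y^2)·y' = 0,
so isolating y',
  dy/dx = -(3x^2 - 15y)/(-15x + 36y^2) = (x^2 - 5y)/(5x - 12y^2)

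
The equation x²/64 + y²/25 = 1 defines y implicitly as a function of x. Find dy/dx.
Apply d/dx to both sides, remembering that y depends on x. Each occurrence of y therefore brings in a y' = dy/dx via the chain rule.

With F(x, y) equal to the left-hand side minus the right, differentiate F term by term:
  d/dx[x^2/64] = x/32
  d/dx[y^2/25] = 2y·y'/25
  d/dx[-1] = 0
Adding these up, d/dx[F] = 0 becomes
  (x/32) + (2y/25)·y' = 0,
so isolating y',
  dy/dx = -(x/32)/(2y/25) = -25x/(64y)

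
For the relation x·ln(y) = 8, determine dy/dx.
Take d/dx of both sides. Since y is implicitly a function of x, the chain rule attaches a y' = dy/dx factor whenever we differentiate through y.

Set F(x, y) = (left side) − (right side), so the curve is F = 0. Differentiating each term of F:
  d/dx[x·ln(y)] = x·y'/y + ln(y)
  d/dx[-8] = 0

Collecting, the y'-free part is the partial derivative in x and the y' coefficient is the partial derivative in y:
  ∂F/∂x = ln(y)
  ∂F/∂y = x/y

so d/dx[F(x, y(x))] = ∂F/∂x + (∂F/∂y)·y' = 0. Rearranging,
  dy/dx = -(∂F/∂x)/(∂F/∂y) = -(ln(y))/(x/y) = -y·ln(y)/x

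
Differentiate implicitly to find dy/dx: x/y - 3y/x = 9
Differentiate both sides with respect to x, treating y as y(x). By the chain rule, any term containing y contributes a factor of y' = dy/dx when we differentiate it.

Move every term to one side and write the relation as F(x, y) = 0. Term by term,
  d/dx[x/y] = -x·y'/y^2 + 1/y
  d/dx[-3y/x] = -3·y'/x + 3y/x^2
  d/dx[-9] = 0

The pieces without y' make up ∂F/∂x and the coefficient of y' is ∂F/∂y:
  ∂F/∂x = 1/y + 3y/x^2,
  ∂F/∂y = -x/y^2 - 3/x.

Since d/dx[F] = ∂F/∂x + (∂F/∂y)·y' = 0, solve for y':
  (∂F/∂y)·y' = -∂F/∂x
  dy/dx = -(∂F/∂x)/(∂F/∂y) = -(1/y + 3y/x^2)/(-x/y^2 - 3/x)
        = -((x^2 + 3y^2)/(x^2y))/(-(x^2 + 3y^2)/(xy^2)) = y/x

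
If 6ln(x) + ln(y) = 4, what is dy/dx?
Differentiate the relation implicitly: treat y = y(x) and apply the chain rule, so every y-derivative picks up a y' = dy/dx factor.

With everything moved to the left-hand side, differentiate term by term:
  d/dx[6ln(x)] = 6/x
  d/dx[ln(y)] = y'/y
  d/dx[-4] = 0

Separating the contributions that come from x directly and those that come through y:
  without y':      6/x
  multiplying y':  1/y

so (6/x) + (1/y)·y' = 0, and therefore
  dy/dx = -(6/x)/(1/y) = -6y/x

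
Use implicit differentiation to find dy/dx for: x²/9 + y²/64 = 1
Apply d/dx to both sides, remembering that y depends on x. Each occurrence of y therefore brings in a y' = dy/dx via the chain rule.

With F(x, y) equal to the left-hand side minus the right, differentiate F term by term:
  d/dx[x^2/9] = 2x/9
  d/dx[y^2/64] = y·y'/32
  d/dx[-1] = 0
Adding these up, d/dx[F] = 0 becomes
  (2x/9) + (y/32)·y' = 0,
so isolating y',
  dy/dx = -(2x/9)/(y/32) = -64x/(9y)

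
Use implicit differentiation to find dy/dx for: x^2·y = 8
Take d/dx of both sides. Since y is implicitly a function of x, the chain rule attaches a y' = dy/dx factor whenever we differentiate through y.

Set F(x, y) = (left side) − (right side), so the curve is F = 0. Differentiating each term of F:
  d/dx[x^2y] = x^2·y' + 2xy
  d/dx[-8] = 0

Collecting, the y'-free part is the partial derivative in x and the y' coefficient is the partial derivative in y:
  ∂F/∂x = 2xy
  ∂F/∂y = x^2

so d/dx[F(x, y(x))] = ∂F/∂x + (∂F/∂y)·y' = 0. Rearranging,
  dy/dx = -(∂F/∂x)/(∂F/∂y) = -(2xy)/(x^2) = -2y/x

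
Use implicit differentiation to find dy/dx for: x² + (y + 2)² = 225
Take d/dx of both sides. Since y is implicitly a function of x, the chain rule attaches a y' = dy/dx factor whenever we differentiate through y.

Set F(x, y) = (left side) − (right side), so the curve is F = 0. Differentiating each term of F:
  d/dx[x^2] = 2x
  d/dx[(y + 2)^2] = 2·y'(y + 2)
  d/dx[-225] = 0

Collecting, the y'-free part is the partial derivative in x and the y' coefficient is the partial derivative in y:
  ∂F/∂x = 2x
  ∂F/∂y = 2y + 4

so d/dx[F(x, y(x))] = ∂F/∂x + (∂F/∂y)·y' = 0. Rearranging,
  dy/dx = -(∂F/∂x)/(∂F/∂y) = -(2x)/(2y + 4) = -x/(y + 2)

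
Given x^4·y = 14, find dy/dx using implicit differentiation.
Differentiate the relation implicitly: treat y = y(x) and apply the chain rule, so every y-derivative picks up a y' = dy/dx factor.

With everything moved to the left-hand side, differentiate term by term:
  d/dx[x^4y] = x^4·y' + 4x^3y
  d/dx[-14] = 0

Separating the contributions that come from x directly and those that come through y:
  without y':      4x^3y
  multiplying y':  x^4

so (4x^3y) + (x^4)·y' = 0, and therefore
  dy/dx = -(4x^3y)/(x^4) = -4y/x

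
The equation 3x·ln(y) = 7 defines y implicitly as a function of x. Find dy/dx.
Differentiate the relation implicitly: treat y = y(x) and apply the chain rule, so every y-derivative picks up a y' = dy/dx factor.

With everything moved to the left-hand side, differentiate term by term:
  d/dx[3x·ln(y)] = 3x·y'/y + 3ln(y)
  d/dx[-7] = 0

Separating the contributions that come from x directly and those that come through y:
  without y':      3ln(y)
  multiplying y':  3x/y

so (3ln(y)) + (3x/y)·y' = 0, and therefore
  dy/dx = -(3ln(y))/(3x/y) = -y·ln(y)/x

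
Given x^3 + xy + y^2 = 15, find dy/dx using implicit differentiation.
Take d/dx of both sides. Since y is implicitly a function of x, the chain rule attaches a y' = dy/dx factor whenever we differentiate through y.

Set F(x, y) = (left side) − (right side), so the curve is F = 0. Differentiating each term of F:
  d/dx[x^3] = 3x^2
  d/dx[xy] = x·y' + y
  d/dx[y^2] = 2y·y'
  d/dx[-15] = 0

Collecting, the y'-free part is the partial derivative in x and the y' coefficient is the partial derivative in y:
  ∂F/∂x = 3x^2 + y
  ∂F/∂y = x + 2y

so d/dx[F(x, y(x))] = ∂F/∂x + (∂F/∂y)·y' = 0. Rearranging,
  dy/dx = -(∂F/∂x)/(∂F/∂y) = -(3x^2 + y)/(x + 2y) = (-3x^2 - y)/(x + 2y)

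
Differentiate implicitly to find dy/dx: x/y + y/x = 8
Apply d/dx to both sides, remembering that y depends on x. Each occurrence of y therefore brings in a y' = dy/dx via the chain rule.

With F(x, y) equal to the left-hand side minus the right, differentiate F term by term:
  d/dx[x/y] = -x·y'/y^2 + 1/y
  d/dx[y/x] = y'/x - y/x^2
  d/dx[-8] = 0
Adding these up, d/dx[F] = 0 becomes
  (1/y - y/x^2) + (-x/y^2 + 1/x)·y' = 0,
so isolating y',
  dy/dx = -(1/y - y/x^2)/(-x/y^2 + 1/x)
        = -((x - y)(x + y)/(x^2y))/(-(x - y)(x + y)/(xy^2)) = y/x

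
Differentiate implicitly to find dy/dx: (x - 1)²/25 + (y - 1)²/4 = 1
Differentiate both sides with respect to x, treating y as y(x). By the chain rule, any term containing y contributes a factor of y' = dy/dx when we differentiate it.

Move every term to one side and write the relation as F(x, y) = 0. Term by term,
  d/dx[(x - 1)^2/25] = 2x/25 - 2/25
  d/dx[(y - 1)^2/4] = y'(y - 1)/2
  d/dx[-1] = 0

The pieces without y' make up ∂F/∂x and the coefficient of y' is ∂F/∂y:
  ∂F/∂x = 2x/25 - 2/25,
  ∂F/∂y = y/2 - 1/2.

Since d/dx[F] = ∂F/∂x + (∂F/∂y)·y' = 0, solve for y':
  (∂F/∂y)·y' = -∂F/∂x
  dy/dx = -(∂F/∂x)/(∂F/∂y) = -(2x/25 - 2/25)/(y/2 - 1/2)
        = -(2(x - 1)/25)/((y - 1)/2) = 4(1 - x)/(25(y - 1))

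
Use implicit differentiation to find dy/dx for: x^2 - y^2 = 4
Differentiate both sides with respect to x, treating y as y(x). By the chain rule, any term containing y contributes a factor of y' = dy/dx when we differentiate it.

Move every term to one side and write the relation as F(x, y) = 0. Term by term,
  d/dx[x^2] = 2x
  d/dx[-y^2] = -2y·y'
  d/dx[-4] = 0

The pieces without y' make up ∂F/∂x and the coefficient of y' is ∂F/∂y:
  ∂F/∂x = 2x,
  ∂F/∂y = -2y.

Since d/dx[F] = ∂F/∂x + (∂F/∂y)·y' = 0, solve for y':
  (∂F/∂y)·y' = -∂F/∂x
  dy/dx = -(∂F/∂x)/(∂F/∂y) = -(2x)/(-2y) = x/y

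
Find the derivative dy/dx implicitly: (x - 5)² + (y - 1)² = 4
Differentiate both sides with respect to x, treating y as y(x). By the chain rule, any term containing y contributes a factor of y' = dy/dx when we differentiate it.

Move every term to one side and write the relation as F(x, y) = 0. Term by term,
  d/dx[(x - 5)^2] = 2x - 10
  d/dx[(y - 1)^2] = 2·y'(y - 1)
  d/dx[-4] = 0

The pieces without y' make up ∂F/∂x and the coefficient of y' is ∂F/∂y:
  ∂F/∂x = 2x - 10,
  ∂F/∂y = 2y - 2.

Since d/dx[F] = ∂F/∂x + (∂F/∂y)·y' = 0, solve for y':
  (∂F/∂y)·y' = -∂F/∂x
  dy/dx = -(∂F/∂x)/(∂F/∂y) = -(2x - 10)/(2y - 2) = (5 - x)/(y - 1)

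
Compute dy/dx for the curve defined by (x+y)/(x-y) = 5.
Differentiate both sides with respect to x, treating y as y(x). By the chain rule, any term containing y contributes a factor of y' = dy/dx when we differentiate it.

Move every term to one side and write the relation as F(x, y) = 0. Term by term,
  d/dx[(x + y)/(x - y)] = (y' + 1)/(x - y) + (x + y)(y' - 1)/(x - y)^2
  d/dx[-5] = 0

The pieces without y' make up ∂F/∂x and the coefficient of y' is ∂F/∂y:
  ∂F/∂x = 1/(x - y) - (x + y)/(x - y)^2,
  ∂F/∂y = 1/(x - y) + (x + y)/(x - y)^2.

Since d/dx[F] = ∂F/∂x + (∂F/∂y)·y' = 0, solve for y':
  (∂F/∂y)·y' = -∂F/∂x
  dy/dx = -(∂F/∂x)/(∂F/∂y) = -(1/(x - y) - (x + y)/(x - y)^2)/(1/(x - y) + (x + y)/(x - y)^2)
        = -(-2y/(x - y)^2)/(2x/(x - y)^2) = y/x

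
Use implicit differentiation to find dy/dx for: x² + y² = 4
Apply d/dx to both sides, remembering that y depends on x. Each occurrence of y therefore brings in a y' = dy/dx via the chain rule.

With F(x, y) equal to the left-hand side minus the right, differentiate F term by term:
  d/dx[x^2] = 2x
  d/dx[y^2] = 2y·y'
  d/dx[-4] = 0
Adding these up, d/dx[F] = 0 becomes
  (2x) + (2y)·y' = 0,
so isolating y',
  dy/dx = -(2x)/(2y) = -x/y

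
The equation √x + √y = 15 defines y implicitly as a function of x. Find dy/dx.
Differentiate both sides with respect to x, treating y as y(x). By the chain rule, any term containing y contributes a factor of y' = dy/dx when we differentiate it.

Move every term to one side and write the relation as F(x, y) = 0. Term by term,
  d/dx[√(x)] = 1/(2√(x))
  d/dx[√(y)] = y'/(2√(y))
  d/dx[-15] = 0

The pieces without y' make up ∂F/∂x and the coefficient of y' is ∂F/∂y:
  ∂F/∂x = 1/(2√(x)),
  ∂F/∂y = 1/(2√(y)).

Since d/dx[F] = ∂F/∂x + (∂F/∂y)·y' = 0, solve for y':
  (∂F/∂y)·y' = -∂F/∂x
  dy/dx = -(∂F/∂x)/(∂F/∂y) = -(1/(2√(x)))/(1/(2√(y))) = -√(y)/√(x)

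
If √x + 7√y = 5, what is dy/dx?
Apply d/dx to both sides, remembering that y depends on x. Each occurrence of y therefore brings in a y' = dy/dx via the chain rule.

With F(x, y) equal to the left-hand side minus the right, differentiate F term by term:
  d/dx[√(x)] = 1/(2√(x))
  d/dx[7√(y)] = 7·y'/(2√(y))
  d/dx[-5] = 0
Adding these up, d/dx[F] = 0 becomes
  (1/(2√(x))) + (7/(2√(y)))·y' = 0,
so isolating y',
  dy/dx = -(1/(2√(x)))/(7/(2√(y))) = -√(y)/(7√(x))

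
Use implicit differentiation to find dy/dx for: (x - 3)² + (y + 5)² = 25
Take d/dx of both sides. Since y is implicitly a function of x, the chain rule attaches a y' = dy/dx factor whenever we differentiate through y.

Set F(x, y) = (left side) − (right side), so the curve is F = 0. Differentiating each term of F:
  d/dx[(x - 3)^2] = 2x - 6
  d/dx[(y + 5)^2] = 2·y'(y + 5)
  d/dx[-25] = 0

Collecting, the y'-free part is the partial derivative in x and the y' coefficient is the partial derivative in y:
  ∂F/∂x = 2x - 6
  ∂F/∂y = 2y + 10

so d/dx[F(x, y(x))] = ∂F/∂x + (∂F/∂y)·y' = 0. Rearranging,
  dy/dx = -(∂F/∂x)/(∂F/∂y) = -(2x - 6)/(2y + 10) = (3 - x)/(y + 5)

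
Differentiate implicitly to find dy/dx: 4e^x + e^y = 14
Differentiate the relation implicitly: treat y = y(x) and apply the chain rule, so every y-derivative picks up a y' = dy/dx factor.

With everything moved to the left-hand side, differentiate term by term:
  d/dx[4e^(x)] = 4e^(x)
  d/dx[e^(y)] = y'·e^(y)
  d/dx[-14] = 0

Separating the contributions that come from x directly and those that come through y:
  without y':      4e^(x)
  multiplying y':  e^(y)

so (4e^(x)) + (e^(y))·y' = 0, and therefore
  dy/dx = -(4e^(x))/(e^(y)) = -4e^(x - y)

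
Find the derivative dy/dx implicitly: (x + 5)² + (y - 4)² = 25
Differentiate the relation implicitly: treat y = y(x) and apply the chain rule, so every y-derivative picks up a y' = dy/dx factor.

With everything moved to the left-hand side, differentiate term by term:
  d/dx[(x + 5)^2] = 2x + 10
  d/dx[(y - 4)^2] = 2·y'(y - 4)
  d/dx[-25] = 0

Separating the contributions that come from x directly and those that come through y:
  without y':      2x + 10
  multiplying y':  2y - 8

so (2x + 10) + (2y - 8)·y' = 0, and therefore
  dy/dx = -(2x + 10)/(2y - 8) = (-x - 5)/(y - 4)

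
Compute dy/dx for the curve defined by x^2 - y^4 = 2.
Differentiate the relation implicitly: treat y = y(x) and apply the chain rule, so every y-derivative picks up a y' = dy/dx factor.

With everything moved to the left-hand side, differentiate term by term:
  d/dx[x^2] = 2x
  d/dx[-y^4] = -4y^3·y'
  d/dx[-2] = 0

Separating the contributions that come from x directly and those that come through y:
  without y':      2x
  multiplying y':  -4y^3

so (2x) + (-4y^3)·y' = 0, and therefore
  dy/dx = -(2x)/(-4y^3) = x/(2y^3)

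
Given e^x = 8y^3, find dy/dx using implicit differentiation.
Differentiate the relation implicitly: treat y = y(x) and apply the chain rule, so every y-derivative picks up a y' = dy/dx factor.

With everything moved to the left-hand side, differentiate term by term:
  d/dx[-8y^3] = -24y^2·y'
  d/dx[e^(x)] = e^(x)

Separating the contributions that come from x directly and those that come through y:
  without y':      e^(x)
  multiplying y':  -24y^2

so (e^(x)) + (-24y^2)·y' = 0, and therefore
  dy/dx = -(e^(x))/(-24y^2) = e^(x)/(24y^2)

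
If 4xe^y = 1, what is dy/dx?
Differentiate the relation implicitly: treat y = y(x) and apply the chain rule, so every y-derivative picks up a y' = dy/dx factor.

With everything moved to the left-hand side, differentiate term by term:
  d/dx[4x·e^(y)] = 4x·y'·e^(y) + 4e^(y)
  d/dx[-1] = 0

Separating the contributions that come from x directly and those that come through y:
  without y':      4e^(y)
  multiplying y':  4x·e^(y)

so (4e^(y)) + (4x·e^(y))·y' = 0, and therefore
  dy/dx = -(4e^(y))/(4x·e^(y)) = -1/x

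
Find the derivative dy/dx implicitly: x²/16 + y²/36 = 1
Take d/dx of both sides. Since y is implicitly a function of x, the chain rule attaches a y' = dy/dx factor whenever we differentiate through y.

Set F(x, y) = (left side) − (right side), so the curve is F = 0. Differentiating each term of F:
  d/dx[x^2/16] = x/8
  d/dx[y^2/36] = y·y'/18
  d/dx[-1] = 0

Collecting, the y'-free part is the partial derivative in x and the y' coefficient is the partial derivative in y:
  ∂F/∂x = x/8
  ∂F/∂y = y/18

so d/dx[F(x, y(x))] = ∂F/∂x + (∂F/∂y)·y' = 0. Rearranging,
  dy/dx = -(∂F/∂x)/(∂F/∂y) = -(x/8)/(y/18) = -9x/(4y)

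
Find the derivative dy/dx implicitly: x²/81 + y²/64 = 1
Apply d/dx to both sides, remembering that y depends on x. Each occurrence of y therefore brings in a y' = dy/dx via the chain rule.

With F(x, y) equal to the left-hand side minus the right, differentiate F term by term:
  d/dx[x^2/81] = 2x/81
  d/dx[y^2/64] = y·y'/32
  d/dx[-1] = 0
Adding these up, d/dx[F] = 0 becomes
  (2x/81) + (y/32)·y' = 0,
so isolating y',
  dy/dx = -(2x/81)/(y/32) = -64x/(81y)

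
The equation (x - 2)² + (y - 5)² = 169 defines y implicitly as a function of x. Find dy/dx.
Differentiate the relation implicitly: treat y = y(x) and apply the chain rule, so every y-derivative picks up a y' = dy/dx factor.

With everything moved to the left-hand side, differentiate term by term:
  d/dx[(x - 2)^2] = 2x - 4
  d/dx[(y - 5)^2] = 2·y'(y - 5)
  d/dx[-169] = 0

Separating the contributions that come from x directly and those that come through y:
  without y':      2x - 4
  multiplying y':  2y - 10

so (2x - 4) + (2y - 10)·y' = 0, and therefore
  dy/dx = -(2x - 4)/(2y - 10) = (2 - x)/(y - 5)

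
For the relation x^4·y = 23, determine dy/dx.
Differentiate the relation implicitly: treat y = y(x) and apply the chain rule, so every y-derivative picks up a y' = dy/dx factor.

With everything moved to the left-hand side, differentiate term by term:
  d/dx[x^4y] = x^4·y' + 4x^3y
  d/dx[-23] = 0

Separating the contributions that come from x directly and those that come through y:
  without y':      4x^3y
  multiplying y':  x^4

so (4x^3y) + (x^4)·y' = 0, and therefore
  dy/dx = -(4x^3y)/(x^4) = -4y/x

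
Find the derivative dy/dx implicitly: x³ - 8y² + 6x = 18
Differentiate both sides with respect to x, treating y as y(x). By the chain rule, any term containing y contributes a factor of y' = dy/dx when we differentiate it.

Move every term to one side and write the relation as F(x, y) = 0. Term by term,
  d/dx[x^3] = 3x^2
  d/dx[6x] = 6
  d/dx[-8y^2] = -16y·y'
  d/dx[-18] = 0

The pieces without y' make up ∂F/∂x and the coefficient of y' is ∂F/∂y:
  ∂F/∂x = 3x^2 + 6,
  ∂F/∂y = -16y.

Since d/dx[F] = ∂F/∂x + (∂F/∂y)·y' = 0, solve for y':
  (∂F/∂y)·y' = -∂F/∂x
  dy/dx = -(∂F/∂x)/(∂F/∂y) = -(3x^2 + 6)/(-16y) = 3(x^2 + 2)/(16y)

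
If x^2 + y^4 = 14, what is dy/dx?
Differentiate the relation implicitly: treat y = y(x) and apply the chain rule, so every y-derivative picks up a y' = dy/dx factor.

With everything moved to the left-hand side, differentiate term by term:
  d/dx[x^2] = 2x
  d/dx[y^4] = 4y^3·y'
  d/dx[-14] = 0

Separating the contributions that come from x directly and those that come through y:
  without y':      2x
  multiplying y':  4y^3

so (2x) + (4y^3)·y' = 0, and therefore
  dy/dx = -(2x)/(4y^3) = -x/(2y^3)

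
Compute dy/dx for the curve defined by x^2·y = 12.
Differentiate the relation implicitly: treat y = y(x) and apply the chain rule, so every y-derivative picks up a y' = dy/dx factor.

With everything moved to the left-hand side, differentiate term by term:
  d/dx[x^2y] = x^2·y' + 2xy
  d/dx[-12] = 0

Separating the contributions that come from x directly and those that come through y:
  without y':      2xy
  multiplying y':  x^2

so (2xy) + (x^2)·y' = 0, and therefore
  dy/dx = -(2xy)/(x^2) = -2y/x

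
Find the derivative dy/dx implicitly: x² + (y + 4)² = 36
Take d/dx of both sides. Since y is implicitly a function of x, the chain rule attaches a y' = dy/dx factor whenever we differentiate through y.

Set F(x, y) = (left side) − (right side), so the curve is F = 0. Differentiating each term of F:
  d/dx[x^2] = 2x
  d/dx[(y + 4)^2] = 2·y'(y + 4)
  d/dx[-36] = 0

Collecting, the y'-free part is the partial derivative in x and the y' coefficient is the partial derivative in y:
  ∂F/∂x = 2x
  ∂F/∂y = 2y + 8

so d/dx[F(x, y(x))] = ∂F/∂x + (∂F/∂y)·y' = 0. Rearranging,
  dy/dx = -(∂F/∂x)/(∂F/∂y) = -(2x)/(2y + 8) = -x/(y + 4)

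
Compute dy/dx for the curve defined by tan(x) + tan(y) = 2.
Differentiate the relation implicitly: treat y = y(x) and apply the chain rule, so every y-derivative picks up a y' = dy/dx factor.

With everything moved to the left-hand side, differentiate term by term:
  d/dx[tan(x)] = tan(x)^2 + 1
  d/dx[tan(y)] = y'(tan(y)^2 + 1)
  d/dx[-2] = 0

Separating the contributions that come from x directly and those that come through y:
  without y':      tan(x)^2 + 1
  multiplying y':  tan(y)^2 + 1

so (tan(x)^2 + 1) + (tan(y)^2 + 1)·y' = 0, and therefore
  dy/dx = -(tan(x)^2 + 1)/(tan(y)^2 + 1) = -cos(y)^2/cos(x)^2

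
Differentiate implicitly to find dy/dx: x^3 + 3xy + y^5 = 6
Apply d/dx to both sides, remembering that y depends on x. Each occurrence of y therefore brings in a y' = dy/dx via the chain rule.

With F(x, y) equal to the left-hand side minus the right, differentiate F term by term:
  d/dx[x^3] = 3x^2
  d/dx[3xy] = 3x·y' + 3y
  d/dx[y^5] = 5y^4·y'
  d/dx[-6] = 0
Adding these up, d/dx[F] = 0 becomes
  (3x^2 + 3y) + (3x + 5y^4)·y' = 0,
so isolating y',
  dy/dx = -(3x^2 + 3y)/(3x + 5y^4) = 3(-x^2 - y)/(3x + 5y^4)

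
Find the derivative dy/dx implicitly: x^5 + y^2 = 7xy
Differentiate both sides with respect to x, treating y as y(x). By the chain rule, any term containing y contributes a factor of y' = dy/dx when we differentiate it.

Move every term to one side and write the relation as F(x, y) = 0. Term by term,
  d/dx[x^5] = 5x^4
  d/dx[-7xy] = -7x·y' - 7y
  d/dx[y^2] = 2y·y'

The pieces without y' make up ∂F/∂x and the coefficient of y' is ∂F/∂y:
  ∂F/∂x = 5x^4 - 7y,
  ∂F/∂y = -7x + 2y.

Since d/dx[F] = ∂F/∂x + (∂F/∂y)·y' = 0, solve for y':
  (∂F/∂y)·y' = -∂F/∂x
  dy/dx = -(∂F/∂x)/(∂F/∂y) = -(5x^4 - 7y)/(-7x + 2y) = (5x^4 - 7y)/(7x - 2y)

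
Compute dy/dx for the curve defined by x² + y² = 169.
Differentiate the relation implicitly: treat y = y(x) and apply the chain rule, so every y-derivative picks up a y' = dy/dx factor.

With everything moved to the left-hand side, differentiate term by term:
  d/dx[x^2] = 2x
  d/dx[y^2] = 2y·y'
  d/dx[-169] = 0

Separating the contributions that come from x directly and those that come through y:
  without y':      2x
  multiplying y':  2y

so (2x) + (2y)·y' = 0, and therefore
  dy/dx = -(2x)/(2y) = -x/y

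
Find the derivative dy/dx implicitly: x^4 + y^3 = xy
Differentiate both sides with respect to x, treating y as y(x). By the chain rule, any term containing y contributes a factor of y' = dy/dx when we differentiate it.

Move every term to one side and write the relation as F(x, y) = 0. Term by term,
  d/dx[x^4] = 4x^3
  d/dx[-xy] = -x·y' - y
  d/dx[y^3] = 3y^2·y'

The pieces without y' make up ∂F/∂x and the coefficient of y' is ∂F/∂y:
  ∂F/∂x = 4x^3 - y,
  ∂F/∂y = -x + 3y^2.

Since d/dx[F] = ∂F/∂x + (∂F/∂y)·y' = 0, solve for y':
  (∂F/∂y)·y' = -∂F/∂x
  dy/dx = -(∂F/∂x)/(∂F/∂y) = -(4x^3 - y)/(-x + 3y^2) = (4x^3 - y)/(x - 3y^2)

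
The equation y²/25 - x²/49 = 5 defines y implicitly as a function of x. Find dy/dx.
Take d/dx of both sides. Since y is implicitly a function of x, the chain rule attaches a y' = dy/dx factor whenever we differentiate through y.

Set F(x, y) = (left side) − (right side), so the curve is F = 0. Differentiating each term of F:
  d/dx[-x^2/49] = -2x/49
  d/dx[y^2/25] = 2y·y'/25
  d/dx[-5] = 0

Collecting, the y'-free part is the partial derivative in x and the y' coefficient is the partial derivative in y:
  ∂F/∂x = -2x/49
  ∂F/∂y = 2y/25

so d/dx[F(x, y(x))] = ∂F/∂x + (∂F/∂y)·y' = 0. Rearranging,
  dy/dx = -(∂F/∂x)/(∂F/∂y) = -(-2x/49)/(2y/25) = 25x/(49y)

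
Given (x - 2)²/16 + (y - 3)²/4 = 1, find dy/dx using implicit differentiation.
Differentiate both sides with respect to x, treating y as y(x). By the chain rule, any term containing y contributes a factor of y' = dy/dx when we differentiate it.

Move every term to one side and write the relation as F(x, y) = 0. Term by term,
  d/dx[(x - 2)^2/16] = x/8 - 1/4
  d/dx[(y - 3)^2/4] = y'(y - 3)/2
  d/dx[-1] = 0

The pieces without y' make up ∂F/∂x and the coefficient of y' is ∂F/∂y:
  ∂F/∂x = x/8 - 1/4,
  ∂F/∂y = y/2 - 3/2.

Since d/dx[F] = ∂F/∂x + (∂F/∂y)·y' = 0, solve for y':
  (∂F/∂y)·y' = -∂F/∂x
  dy/dx = -(∂F/∂x)/(∂F/∂y) = -(x/8 - 1/4)/(y/2 - 3/2)
        = -((x - 2)/8)/((y - 3)/2) = (2 - x)/(4(y - 3))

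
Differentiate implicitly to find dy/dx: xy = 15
Apply d/dx to both sides, remembering that y depends on x. Each occurrence of y therefore brings in a y' = dy/dx via the chain rule.

With F(x, y) equal to the left-hand side minus the right, differentiate F term by term:
  d/dx[xy] = x·y' + y
  d/dx[-15] = 0
Adding these up, d/dx[F] = 0 becomes
  (y) + (x)·y' = 0,
so isolating y',
  dy/dx = -(y)/(x) = -y/x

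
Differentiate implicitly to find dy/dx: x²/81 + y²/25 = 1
Apply d/dx to both sides, remembering that y depends on x. Each occurrence of y therefore brings in a y' = dy/dx via the chain rule.

With F(x, y) equal to the left-hand side minus the right, differentiate F term by term:
  d/dx[x^2/81] = 2x/81
  d/dx[y^2/25] = 2y·y'/25
  d/dx[-1] = 0
Adding these up, d/dx[F] = 0 becomes
  (2x/81) + (2y/25)·y' = 0,
so isolating y',
  dy/dx = -(2x/81)/(2y/25) = -25x/(81y)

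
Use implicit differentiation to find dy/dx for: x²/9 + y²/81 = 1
Take d/dx of both sides. Since y is implicitly a function of x, the chain rule attaches a y' = dy/dx factor whenever we differentiate through y.

Set F(x, y) = (left side) − (right side), so the curve is F = 0. Differentiating each term of F:
  d/dx[x^2/9] = 2x/9
  d/dx[y^2/81] = 2y·y'/81
  d/dx[-1] = 0

Collecting, the y'-free part is the partial derivative in x and the y' coefficient is the partial derivative in y:
  ∂F/∂x = 2x/9
  ∂F/∂y = 2y/81

so d/dx[F(x, y(x))] = ∂F/∂x + (∂F/∂y)·y' = 0. Rearranging,
  dy/dx = -(∂F/∂x)/(∂F/∂y) = -(2x/9)/(2y/81) = -9x/y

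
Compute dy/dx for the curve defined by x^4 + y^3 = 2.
Differentiate the relation implicitly: treat y = y(x) and apply the chain rule, so every y-derivative picks up a y' = dy/dx factor.

With everything moved to the left-hand side, differentiate term by term:
  d/dx[x^4] = 4x^3
  d/dx[y^3] = 3y^2·y'
  d/dx[-2] = 0

Separating the contributions that come from x directly and those that come through y:
  without y':      4x^3
  multiplying y':  3y^2

so (4x^3) + (3y^2)·y' = 0, and therefore
  dy/dx = -(4x^3)/(3y^2) = -4x^3/(3y^2)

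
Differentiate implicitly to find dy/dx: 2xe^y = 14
Take d/dx of both sides. Since y is implicitly a function of x, the chain rule attaches a y' = dy/dx factor whenever we differentiate through y.

Set F(x, y) = (left side) − (right side), so the curve is F = 0. Differentiating each term of F:
  d/dx[2x·e^(y)] = 2x·y'·e^(y) + 2e^(y)
  d/dx[-14] = 0

Collecting, the y'-free part is the partial derivative in x and the y' coefficient is the partial derivative in y:
  ∂F/∂x = 2e^(y)
  ∂F/∂y = 2x·e^(y)

so d/dx[F(x, y(x))] = ∂F/∂x + (∂F/∂y)·y' = 0. Rearranging,
  dy/dx = -(∂F/∂x)/(∂F/∂y) = -(2e^(y))/(2x·e^(y)) = -1/x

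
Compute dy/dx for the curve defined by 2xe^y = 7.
Take d/dx of both sides. Since y is implicitly a function of x, the chain rule attaches a y' = dy/dx factor whenever we differentiate through y.

Set F(x, y) = (left side) − (right side), so the curve is F = 0. Differentiating each term of F:
  d/dx[2x·e^(y)] = 2x·y'·e^(y) + 2e^(y)
  d/dx[-7] = 0

Collecting, the y'-free part is the partial derivative in x and the y' coefficient is the partial derivative in y:
  ∂F/∂x = 2e^(y)
  ∂F/∂y = 2x·e^(y)

so d/dx[F(x, y(x))] = ∂F/∂x + (∂F/∂y)·y' = 0. Rearranging,
  dy/dx = -(∂F/∂x)/(∂F/∂y) = -(2e^(y))/(2x·e^(y)) = -1/x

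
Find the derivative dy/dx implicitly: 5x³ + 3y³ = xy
Differentiate both sides with respect to x, treating y as y(x). By the chain rule, any term containing y contributes a factor of y' = dy/dx when we differentiate it.

Move every term to one side and write the relation as F(x, y) = 0. Term by term,
  d/dx[5x^3] = 15x^2
  d/dx[-xy] = -x·y' - y
  d/dx[3y^3] = 9y^2·y'

The pieces without y' make up ∂F/∂x and the coefficient of y' is ∂F/∂y:
  ∂F/∂x = 15x^2 - y,
  ∂F/∂y = -x + 9y^2.

Since d/dx[F] = ∂F/∂x + (∂F/∂y)·y' = 0, solve for y':
  (∂F/∂y)·y' = -∂F/∂x
  dy/dx = -(∂F/∂x)/(∂F/∂y) = -(15x^2 - y)/(-x + 9y^2) = (15x^2 - y)/(x - 9y^2)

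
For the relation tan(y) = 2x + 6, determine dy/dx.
Take d/dx of both sides. Since y is implicitly a function of x, the chain rule attaches a y' = dy/dx factor whenever we differentiate through y.

Set F(x, y) = (left side) − (right side), so the curve is F = 0. Differentiating each term of F:
  d/dx[-2x] = -2
  d/dx[tan(y)] = y'(tan(y)^2 + 1)
  d/dx[-6] = 0

Collecting, the y'-free part is the partial derivative in x and the y' coefficient is the partial derivative in y:
  ∂F/∂x = -2
  ∂F/∂y = tan(y)^2 + 1

so d/dx[F(x, y(x))] = ∂F/∂x + (∂F/∂y)·y' = 0. Rearranging,
  dy/dx = -(∂F/∂x)/(∂F/∂y) = -(-2)/(tan(y)^2 + 1) = 2cos(y)^2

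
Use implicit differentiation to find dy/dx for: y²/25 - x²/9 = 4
Differentiate both sides with respect to x, treating y as y(x). By the chain rule, any term containing y contributes a factor of y' = dy/dx when we differentiate it.

Move every term to one side and write the relation as F(x, y) = 0. Term by term,
  d/dx[-x^2/9] = -2x/9
  d/dx[y^2/25] = 2y·y'/25
  d/dx[-4] = 0

The pieces without y' make up ∂F/∂x and the coefficient of y' is ∂F/∂y:
  ∂F/∂x = -2x/9,
  ∂F/∂y = 2y/25.

Since d/dx[F] = ∂F/∂x + (∂F/∂y)·y' = 0, solve for y':
  (∂F/∂y)·y' = -∂F/∂x
  dy/dx = -(∂F/∂x)/(∂F/∂y) = -(-2x/9)/(2y/25) = 25x/(9y)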